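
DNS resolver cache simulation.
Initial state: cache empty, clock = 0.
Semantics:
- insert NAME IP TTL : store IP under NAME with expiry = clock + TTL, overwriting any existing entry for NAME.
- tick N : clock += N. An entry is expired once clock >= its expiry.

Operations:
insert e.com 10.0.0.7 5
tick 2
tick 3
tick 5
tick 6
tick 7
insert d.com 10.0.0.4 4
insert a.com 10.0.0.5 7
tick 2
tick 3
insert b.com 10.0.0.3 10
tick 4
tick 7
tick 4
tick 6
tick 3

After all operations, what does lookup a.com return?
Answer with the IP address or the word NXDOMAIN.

Op 1: insert e.com -> 10.0.0.7 (expiry=0+5=5). clock=0
Op 2: tick 2 -> clock=2.
Op 3: tick 3 -> clock=5. purged={e.com}
Op 4: tick 5 -> clock=10.
Op 5: tick 6 -> clock=16.
Op 6: tick 7 -> clock=23.
Op 7: insert d.com -> 10.0.0.4 (expiry=23+4=27). clock=23
Op 8: insert a.com -> 10.0.0.5 (expiry=23+7=30). clock=23
Op 9: tick 2 -> clock=25.
Op 10: tick 3 -> clock=28. purged={d.com}
Op 11: insert b.com -> 10.0.0.3 (expiry=28+10=38). clock=28
Op 12: tick 4 -> clock=32. purged={a.com}
Op 13: tick 7 -> clock=39. purged={b.com}
Op 14: tick 4 -> clock=43.
Op 15: tick 6 -> clock=49.
Op 16: tick 3 -> clock=52.
lookup a.com: not in cache (expired or never inserted)

Answer: NXDOMAIN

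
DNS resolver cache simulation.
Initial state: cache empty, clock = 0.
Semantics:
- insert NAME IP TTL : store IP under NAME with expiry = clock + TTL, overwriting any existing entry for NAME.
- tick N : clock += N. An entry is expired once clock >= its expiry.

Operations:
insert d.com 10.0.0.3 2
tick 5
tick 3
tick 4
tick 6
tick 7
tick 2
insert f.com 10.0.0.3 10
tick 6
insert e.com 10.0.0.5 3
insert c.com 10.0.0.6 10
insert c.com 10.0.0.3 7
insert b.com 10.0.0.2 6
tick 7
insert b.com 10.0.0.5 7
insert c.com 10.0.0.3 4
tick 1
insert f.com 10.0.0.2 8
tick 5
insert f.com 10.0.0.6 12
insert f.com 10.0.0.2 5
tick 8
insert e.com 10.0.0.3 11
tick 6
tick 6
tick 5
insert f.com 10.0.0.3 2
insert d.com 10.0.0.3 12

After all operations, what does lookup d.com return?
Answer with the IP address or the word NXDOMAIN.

Answer: 10.0.0.3

Derivation:
Op 1: insert d.com -> 10.0.0.3 (expiry=0+2=2). clock=0
Op 2: tick 5 -> clock=5. purged={d.com}
Op 3: tick 3 -> clock=8.
Op 4: tick 4 -> clock=12.
Op 5: tick 6 -> clock=18.
Op 6: tick 7 -> clock=25.
Op 7: tick 2 -> clock=27.
Op 8: insert f.com -> 10.0.0.3 (expiry=27+10=37). clock=27
Op 9: tick 6 -> clock=33.
Op 10: insert e.com -> 10.0.0.5 (expiry=33+3=36). clock=33
Op 11: insert c.com -> 10.0.0.6 (expiry=33+10=43). clock=33
Op 12: insert c.com -> 10.0.0.3 (expiry=33+7=40). clock=33
Op 13: insert b.com -> 10.0.0.2 (expiry=33+6=39). clock=33
Op 14: tick 7 -> clock=40. purged={b.com,c.com,e.com,f.com}
Op 15: insert b.com -> 10.0.0.5 (expiry=40+7=47). clock=40
Op 16: insert c.com -> 10.0.0.3 (expiry=40+4=44). clock=40
Op 17: tick 1 -> clock=41.
Op 18: insert f.com -> 10.0.0.2 (expiry=41+8=49). clock=41
Op 19: tick 5 -> clock=46. purged={c.com}
Op 20: insert f.com -> 10.0.0.6 (expiry=46+12=58). clock=46
Op 21: insert f.com -> 10.0.0.2 (expiry=46+5=51). clock=46
Op 22: tick 8 -> clock=54. purged={b.com,f.com}
Op 23: insert e.com -> 10.0.0.3 (expiry=54+11=65). clock=54
Op 24: tick 6 -> clock=60.
Op 25: tick 6 -> clock=66. purged={e.com}
Op 26: tick 5 -> clock=71.
Op 27: insert f.com -> 10.0.0.3 (expiry=71+2=73). clock=71
Op 28: insert d.com -> 10.0.0.3 (expiry=71+12=83). clock=71
lookup d.com: present, ip=10.0.0.3 expiry=83 > clock=71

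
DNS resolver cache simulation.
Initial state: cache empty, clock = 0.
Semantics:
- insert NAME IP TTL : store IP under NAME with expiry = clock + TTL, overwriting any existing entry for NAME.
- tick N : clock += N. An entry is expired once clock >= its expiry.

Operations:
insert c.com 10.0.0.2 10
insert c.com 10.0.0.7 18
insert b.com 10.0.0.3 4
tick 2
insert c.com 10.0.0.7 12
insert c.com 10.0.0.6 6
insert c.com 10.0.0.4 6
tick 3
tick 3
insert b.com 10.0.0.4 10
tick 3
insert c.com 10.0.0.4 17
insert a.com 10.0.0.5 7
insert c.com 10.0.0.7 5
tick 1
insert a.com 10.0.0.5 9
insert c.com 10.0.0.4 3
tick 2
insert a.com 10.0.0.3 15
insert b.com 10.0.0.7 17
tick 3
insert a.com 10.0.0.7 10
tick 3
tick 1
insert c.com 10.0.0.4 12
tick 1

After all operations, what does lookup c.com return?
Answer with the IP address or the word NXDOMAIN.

Answer: 10.0.0.4

Derivation:
Op 1: insert c.com -> 10.0.0.2 (expiry=0+10=10). clock=0
Op 2: insert c.com -> 10.0.0.7 (expiry=0+18=18). clock=0
Op 3: insert b.com -> 10.0.0.3 (expiry=0+4=4). clock=0
Op 4: tick 2 -> clock=2.
Op 5: insert c.com -> 10.0.0.7 (expiry=2+12=14). clock=2
Op 6: insert c.com -> 10.0.0.6 (expiry=2+6=8). clock=2
Op 7: insert c.com -> 10.0.0.4 (expiry=2+6=8). clock=2
Op 8: tick 3 -> clock=5. purged={b.com}
Op 9: tick 3 -> clock=8. purged={c.com}
Op 10: insert b.com -> 10.0.0.4 (expiry=8+10=18). clock=8
Op 11: tick 3 -> clock=11.
Op 12: insert c.com -> 10.0.0.4 (expiry=11+17=28). clock=11
Op 13: insert a.com -> 10.0.0.5 (expiry=11+7=18). clock=11
Op 14: insert c.com -> 10.0.0.7 (expiry=11+5=16). clock=11
Op 15: tick 1 -> clock=12.
Op 16: insert a.com -> 10.0.0.5 (expiry=12+9=21). clock=12
Op 17: insert c.com -> 10.0.0.4 (expiry=12+3=15). clock=12
Op 18: tick 2 -> clock=14.
Op 19: insert a.com -> 10.0.0.3 (expiry=14+15=29). clock=14
Op 20: insert b.com -> 10.0.0.7 (expiry=14+17=31). clock=14
Op 21: tick 3 -> clock=17. purged={c.com}
Op 22: insert a.com -> 10.0.0.7 (expiry=17+10=27). clock=17
Op 23: tick 3 -> clock=20.
Op 24: tick 1 -> clock=21.
Op 25: insert c.com -> 10.0.0.4 (expiry=21+12=33). clock=21
Op 26: tick 1 -> clock=22.
lookup c.com: present, ip=10.0.0.4 expiry=33 > clock=22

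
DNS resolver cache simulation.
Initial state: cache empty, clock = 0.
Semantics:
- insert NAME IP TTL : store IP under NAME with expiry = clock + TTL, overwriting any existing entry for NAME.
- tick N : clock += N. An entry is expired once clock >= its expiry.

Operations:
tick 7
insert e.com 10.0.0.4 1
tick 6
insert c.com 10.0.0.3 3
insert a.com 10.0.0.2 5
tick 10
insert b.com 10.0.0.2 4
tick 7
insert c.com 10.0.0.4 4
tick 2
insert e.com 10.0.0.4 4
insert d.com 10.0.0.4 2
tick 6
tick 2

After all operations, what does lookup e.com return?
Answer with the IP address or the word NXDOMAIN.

Answer: NXDOMAIN

Derivation:
Op 1: tick 7 -> clock=7.
Op 2: insert e.com -> 10.0.0.4 (expiry=7+1=8). clock=7
Op 3: tick 6 -> clock=13. purged={e.com}
Op 4: insert c.com -> 10.0.0.3 (expiry=13+3=16). clock=13
Op 5: insert a.com -> 10.0.0.2 (expiry=13+5=18). clock=13
Op 6: tick 10 -> clock=23. purged={a.com,c.com}
Op 7: insert b.com -> 10.0.0.2 (expiry=23+4=27). clock=23
Op 8: tick 7 -> clock=30. purged={b.com}
Op 9: insert c.com -> 10.0.0.4 (expiry=30+4=34). clock=30
Op 10: tick 2 -> clock=32.
Op 11: insert e.com -> 10.0.0.4 (expiry=32+4=36). clock=32
Op 12: insert d.com -> 10.0.0.4 (expiry=32+2=34). clock=32
Op 13: tick 6 -> clock=38. purged={c.com,d.com,e.com}
Op 14: tick 2 -> clock=40.
lookup e.com: not in cache (expired or never inserted)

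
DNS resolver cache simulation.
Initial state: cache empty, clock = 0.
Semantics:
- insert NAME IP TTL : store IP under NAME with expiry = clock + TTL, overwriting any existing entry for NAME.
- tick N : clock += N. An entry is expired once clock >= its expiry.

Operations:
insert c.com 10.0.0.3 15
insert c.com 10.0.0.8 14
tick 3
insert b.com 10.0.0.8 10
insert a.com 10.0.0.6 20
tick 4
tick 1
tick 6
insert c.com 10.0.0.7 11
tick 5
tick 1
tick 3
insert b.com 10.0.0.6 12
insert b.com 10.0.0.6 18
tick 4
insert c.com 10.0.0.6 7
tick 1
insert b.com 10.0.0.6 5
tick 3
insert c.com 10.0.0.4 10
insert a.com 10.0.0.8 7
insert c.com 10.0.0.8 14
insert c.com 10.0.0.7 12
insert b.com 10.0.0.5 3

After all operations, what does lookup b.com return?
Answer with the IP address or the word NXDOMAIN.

Answer: 10.0.0.5

Derivation:
Op 1: insert c.com -> 10.0.0.3 (expiry=0+15=15). clock=0
Op 2: insert c.com -> 10.0.0.8 (expiry=0+14=14). clock=0
Op 3: tick 3 -> clock=3.
Op 4: insert b.com -> 10.0.0.8 (expiry=3+10=13). clock=3
Op 5: insert a.com -> 10.0.0.6 (expiry=3+20=23). clock=3
Op 6: tick 4 -> clock=7.
Op 7: tick 1 -> clock=8.
Op 8: tick 6 -> clock=14. purged={b.com,c.com}
Op 9: insert c.com -> 10.0.0.7 (expiry=14+11=25). clock=14
Op 10: tick 5 -> clock=19.
Op 11: tick 1 -> clock=20.
Op 12: tick 3 -> clock=23. purged={a.com}
Op 13: insert b.com -> 10.0.0.6 (expiry=23+12=35). clock=23
Op 14: insert b.com -> 10.0.0.6 (expiry=23+18=41). clock=23
Op 15: tick 4 -> clock=27. purged={c.com}
Op 16: insert c.com -> 10.0.0.6 (expiry=27+7=34). clock=27
Op 17: tick 1 -> clock=28.
Op 18: insert b.com -> 10.0.0.6 (expiry=28+5=33). clock=28
Op 19: tick 3 -> clock=31.
Op 20: insert c.com -> 10.0.0.4 (expiry=31+10=41). clock=31
Op 21: insert a.com -> 10.0.0.8 (expiry=31+7=38). clock=31
Op 22: insert c.com -> 10.0.0.8 (expiry=31+14=45). clock=31
Op 23: insert c.com -> 10.0.0.7 (expiry=31+12=43). clock=31
Op 24: insert b.com -> 10.0.0.5 (expiry=31+3=34). clock=31
lookup b.com: present, ip=10.0.0.5 expiry=34 > clock=31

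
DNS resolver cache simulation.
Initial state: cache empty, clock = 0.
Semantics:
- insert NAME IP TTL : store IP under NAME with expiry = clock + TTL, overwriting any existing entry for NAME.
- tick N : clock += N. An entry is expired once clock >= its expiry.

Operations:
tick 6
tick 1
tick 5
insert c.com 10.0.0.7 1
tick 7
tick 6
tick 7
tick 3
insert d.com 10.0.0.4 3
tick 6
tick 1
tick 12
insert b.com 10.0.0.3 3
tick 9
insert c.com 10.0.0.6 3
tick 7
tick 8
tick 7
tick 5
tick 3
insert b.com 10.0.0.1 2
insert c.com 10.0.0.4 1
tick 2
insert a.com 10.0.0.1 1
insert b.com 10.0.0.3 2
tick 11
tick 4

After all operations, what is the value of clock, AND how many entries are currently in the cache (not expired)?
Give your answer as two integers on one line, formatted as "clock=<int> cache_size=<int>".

Op 1: tick 6 -> clock=6.
Op 2: tick 1 -> clock=7.
Op 3: tick 5 -> clock=12.
Op 4: insert c.com -> 10.0.0.7 (expiry=12+1=13). clock=12
Op 5: tick 7 -> clock=19. purged={c.com}
Op 6: tick 6 -> clock=25.
Op 7: tick 7 -> clock=32.
Op 8: tick 3 -> clock=35.
Op 9: insert d.com -> 10.0.0.4 (expiry=35+3=38). clock=35
Op 10: tick 6 -> clock=41. purged={d.com}
Op 11: tick 1 -> clock=42.
Op 12: tick 12 -> clock=54.
Op 13: insert b.com -> 10.0.0.3 (expiry=54+3=57). clock=54
Op 14: tick 9 -> clock=63. purged={b.com}
Op 15: insert c.com -> 10.0.0.6 (expiry=63+3=66). clock=63
Op 16: tick 7 -> clock=70. purged={c.com}
Op 17: tick 8 -> clock=78.
Op 18: tick 7 -> clock=85.
Op 19: tick 5 -> clock=90.
Op 20: tick 3 -> clock=93.
Op 21: insert b.com -> 10.0.0.1 (expiry=93+2=95). clock=93
Op 22: insert c.com -> 10.0.0.4 (expiry=93+1=94). clock=93
Op 23: tick 2 -> clock=95. purged={b.com,c.com}
Op 24: insert a.com -> 10.0.0.1 (expiry=95+1=96). clock=95
Op 25: insert b.com -> 10.0.0.3 (expiry=95+2=97). clock=95
Op 26: tick 11 -> clock=106. purged={a.com,b.com}
Op 27: tick 4 -> clock=110.
Final clock = 110
Final cache (unexpired): {} -> size=0

Answer: clock=110 cache_size=0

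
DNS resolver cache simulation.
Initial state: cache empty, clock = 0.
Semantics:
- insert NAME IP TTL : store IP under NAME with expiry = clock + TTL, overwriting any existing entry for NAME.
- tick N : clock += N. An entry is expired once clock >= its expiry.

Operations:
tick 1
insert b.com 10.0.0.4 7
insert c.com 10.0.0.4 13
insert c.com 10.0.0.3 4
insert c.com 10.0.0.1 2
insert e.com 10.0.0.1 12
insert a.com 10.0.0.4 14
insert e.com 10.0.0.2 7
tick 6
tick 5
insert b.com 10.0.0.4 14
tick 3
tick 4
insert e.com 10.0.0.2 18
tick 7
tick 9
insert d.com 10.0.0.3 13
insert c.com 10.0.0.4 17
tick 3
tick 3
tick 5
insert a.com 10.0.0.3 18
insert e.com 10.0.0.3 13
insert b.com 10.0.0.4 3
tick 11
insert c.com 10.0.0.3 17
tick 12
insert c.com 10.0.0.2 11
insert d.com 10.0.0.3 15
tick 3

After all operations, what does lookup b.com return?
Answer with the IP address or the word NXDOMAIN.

Op 1: tick 1 -> clock=1.
Op 2: insert b.com -> 10.0.0.4 (expiry=1+7=8). clock=1
Op 3: insert c.com -> 10.0.0.4 (expiry=1+13=14). clock=1
Op 4: insert c.com -> 10.0.0.3 (expiry=1+4=5). clock=1
Op 5: insert c.com -> 10.0.0.1 (expiry=1+2=3). clock=1
Op 6: insert e.com -> 10.0.0.1 (expiry=1+12=13). clock=1
Op 7: insert a.com -> 10.0.0.4 (expiry=1+14=15). clock=1
Op 8: insert e.com -> 10.0.0.2 (expiry=1+7=8). clock=1
Op 9: tick 6 -> clock=7. purged={c.com}
Op 10: tick 5 -> clock=12. purged={b.com,e.com}
Op 11: insert b.com -> 10.0.0.4 (expiry=12+14=26). clock=12
Op 12: tick 3 -> clock=15. purged={a.com}
Op 13: tick 4 -> clock=19.
Op 14: insert e.com -> 10.0.0.2 (expiry=19+18=37). clock=19
Op 15: tick 7 -> clock=26. purged={b.com}
Op 16: tick 9 -> clock=35.
Op 17: insert d.com -> 10.0.0.3 (expiry=35+13=48). clock=35
Op 18: insert c.com -> 10.0.0.4 (expiry=35+17=52). clock=35
Op 19: tick 3 -> clock=38. purged={e.com}
Op 20: tick 3 -> clock=41.
Op 21: tick 5 -> clock=46.
Op 22: insert a.com -> 10.0.0.3 (expiry=46+18=64). clock=46
Op 23: insert e.com -> 10.0.0.3 (expiry=46+13=59). clock=46
Op 24: insert b.com -> 10.0.0.4 (expiry=46+3=49). clock=46
Op 25: tick 11 -> clock=57. purged={b.com,c.com,d.com}
Op 26: insert c.com -> 10.0.0.3 (expiry=57+17=74). clock=57
Op 27: tick 12 -> clock=69. purged={a.com,e.com}
Op 28: insert c.com -> 10.0.0.2 (expiry=69+11=80). clock=69
Op 29: insert d.com -> 10.0.0.3 (expiry=69+15=84). clock=69
Op 30: tick 3 -> clock=72.
lookup b.com: not in cache (expired or never inserted)

Answer: NXDOMAIN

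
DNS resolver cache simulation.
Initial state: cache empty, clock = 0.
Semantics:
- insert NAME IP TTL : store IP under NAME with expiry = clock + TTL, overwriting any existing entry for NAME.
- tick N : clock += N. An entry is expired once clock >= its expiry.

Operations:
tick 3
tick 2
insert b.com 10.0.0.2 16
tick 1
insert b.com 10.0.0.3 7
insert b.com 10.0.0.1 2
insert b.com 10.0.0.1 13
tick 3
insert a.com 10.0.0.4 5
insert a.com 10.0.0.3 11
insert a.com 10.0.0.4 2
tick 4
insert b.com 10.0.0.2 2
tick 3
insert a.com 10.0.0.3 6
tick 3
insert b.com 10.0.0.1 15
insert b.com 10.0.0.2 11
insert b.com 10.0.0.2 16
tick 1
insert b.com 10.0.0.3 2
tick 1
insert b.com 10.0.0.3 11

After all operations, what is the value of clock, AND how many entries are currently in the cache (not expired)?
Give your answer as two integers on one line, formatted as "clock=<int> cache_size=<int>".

Op 1: tick 3 -> clock=3.
Op 2: tick 2 -> clock=5.
Op 3: insert b.com -> 10.0.0.2 (expiry=5+16=21). clock=5
Op 4: tick 1 -> clock=6.
Op 5: insert b.com -> 10.0.0.3 (expiry=6+7=13). clock=6
Op 6: insert b.com -> 10.0.0.1 (expiry=6+2=8). clock=6
Op 7: insert b.com -> 10.0.0.1 (expiry=6+13=19). clock=6
Op 8: tick 3 -> clock=9.
Op 9: insert a.com -> 10.0.0.4 (expiry=9+5=14). clock=9
Op 10: insert a.com -> 10.0.0.3 (expiry=9+11=20). clock=9
Op 11: insert a.com -> 10.0.0.4 (expiry=9+2=11). clock=9
Op 12: tick 4 -> clock=13. purged={a.com}
Op 13: insert b.com -> 10.0.0.2 (expiry=13+2=15). clock=13
Op 14: tick 3 -> clock=16. purged={b.com}
Op 15: insert a.com -> 10.0.0.3 (expiry=16+6=22). clock=16
Op 16: tick 3 -> clock=19.
Op 17: insert b.com -> 10.0.0.1 (expiry=19+15=34). clock=19
Op 18: insert b.com -> 10.0.0.2 (expiry=19+11=30). clock=19
Op 19: insert b.com -> 10.0.0.2 (expiry=19+16=35). clock=19
Op 20: tick 1 -> clock=20.
Op 21: insert b.com -> 10.0.0.3 (expiry=20+2=22). clock=20
Op 22: tick 1 -> clock=21.
Op 23: insert b.com -> 10.0.0.3 (expiry=21+11=32). clock=21
Final clock = 21
Final cache (unexpired): {a.com,b.com} -> size=2

Answer: clock=21 cache_size=2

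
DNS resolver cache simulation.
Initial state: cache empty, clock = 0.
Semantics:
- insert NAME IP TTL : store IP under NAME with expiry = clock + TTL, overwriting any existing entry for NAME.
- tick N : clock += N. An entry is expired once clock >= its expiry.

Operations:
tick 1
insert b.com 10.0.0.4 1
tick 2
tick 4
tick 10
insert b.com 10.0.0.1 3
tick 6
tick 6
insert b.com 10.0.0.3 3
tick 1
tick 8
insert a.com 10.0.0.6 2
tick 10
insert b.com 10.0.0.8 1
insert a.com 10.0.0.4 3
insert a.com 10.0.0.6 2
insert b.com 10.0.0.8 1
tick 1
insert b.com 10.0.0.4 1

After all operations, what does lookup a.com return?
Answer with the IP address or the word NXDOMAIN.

Op 1: tick 1 -> clock=1.
Op 2: insert b.com -> 10.0.0.4 (expiry=1+1=2). clock=1
Op 3: tick 2 -> clock=3. purged={b.com}
Op 4: tick 4 -> clock=7.
Op 5: tick 10 -> clock=17.
Op 6: insert b.com -> 10.0.0.1 (expiry=17+3=20). clock=17
Op 7: tick 6 -> clock=23. purged={b.com}
Op 8: tick 6 -> clock=29.
Op 9: insert b.com -> 10.0.0.3 (expiry=29+3=32). clock=29
Op 10: tick 1 -> clock=30.
Op 11: tick 8 -> clock=38. purged={b.com}
Op 12: insert a.com -> 10.0.0.6 (expiry=38+2=40). clock=38
Op 13: tick 10 -> clock=48. purged={a.com}
Op 14: insert b.com -> 10.0.0.8 (expiry=48+1=49). clock=48
Op 15: insert a.com -> 10.0.0.4 (expiry=48+3=51). clock=48
Op 16: insert a.com -> 10.0.0.6 (expiry=48+2=50). clock=48
Op 17: insert b.com -> 10.0.0.8 (expiry=48+1=49). clock=48
Op 18: tick 1 -> clock=49. purged={b.com}
Op 19: insert b.com -> 10.0.0.4 (expiry=49+1=50). clock=49
lookup a.com: present, ip=10.0.0.6 expiry=50 > clock=49

Answer: 10.0.0.6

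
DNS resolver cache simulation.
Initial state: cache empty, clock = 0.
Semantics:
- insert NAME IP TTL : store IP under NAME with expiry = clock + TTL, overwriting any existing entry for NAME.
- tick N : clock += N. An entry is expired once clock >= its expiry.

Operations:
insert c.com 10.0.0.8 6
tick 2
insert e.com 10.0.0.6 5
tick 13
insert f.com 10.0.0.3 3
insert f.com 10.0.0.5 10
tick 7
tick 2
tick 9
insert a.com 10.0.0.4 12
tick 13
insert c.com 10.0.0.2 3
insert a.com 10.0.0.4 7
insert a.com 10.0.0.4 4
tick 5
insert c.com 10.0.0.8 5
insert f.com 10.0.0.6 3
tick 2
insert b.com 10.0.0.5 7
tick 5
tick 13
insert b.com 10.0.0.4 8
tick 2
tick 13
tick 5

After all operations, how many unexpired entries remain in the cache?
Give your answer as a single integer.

Answer: 0

Derivation:
Op 1: insert c.com -> 10.0.0.8 (expiry=0+6=6). clock=0
Op 2: tick 2 -> clock=2.
Op 3: insert e.com -> 10.0.0.6 (expiry=2+5=7). clock=2
Op 4: tick 13 -> clock=15. purged={c.com,e.com}
Op 5: insert f.com -> 10.0.0.3 (expiry=15+3=18). clock=15
Op 6: insert f.com -> 10.0.0.5 (expiry=15+10=25). clock=15
Op 7: tick 7 -> clock=22.
Op 8: tick 2 -> clock=24.
Op 9: tick 9 -> clock=33. purged={f.com}
Op 10: insert a.com -> 10.0.0.4 (expiry=33+12=45). clock=33
Op 11: tick 13 -> clock=46. purged={a.com}
Op 12: insert c.com -> 10.0.0.2 (expiry=46+3=49). clock=46
Op 13: insert a.com -> 10.0.0.4 (expiry=46+7=53). clock=46
Op 14: insert a.com -> 10.0.0.4 (expiry=46+4=50). clock=46
Op 15: tick 5 -> clock=51. purged={a.com,c.com}
Op 16: insert c.com -> 10.0.0.8 (expiry=51+5=56). clock=51
Op 17: insert f.com -> 10.0.0.6 (expiry=51+3=54). clock=51
Op 18: tick 2 -> clock=53.
Op 19: insert b.com -> 10.0.0.5 (expiry=53+7=60). clock=53
Op 20: tick 5 -> clock=58. purged={c.com,f.com}
Op 21: tick 13 -> clock=71. purged={b.com}
Op 22: insert b.com -> 10.0.0.4 (expiry=71+8=79). clock=71
Op 23: tick 2 -> clock=73.
Op 24: tick 13 -> clock=86. purged={b.com}
Op 25: tick 5 -> clock=91.
Final cache (unexpired): {} -> size=0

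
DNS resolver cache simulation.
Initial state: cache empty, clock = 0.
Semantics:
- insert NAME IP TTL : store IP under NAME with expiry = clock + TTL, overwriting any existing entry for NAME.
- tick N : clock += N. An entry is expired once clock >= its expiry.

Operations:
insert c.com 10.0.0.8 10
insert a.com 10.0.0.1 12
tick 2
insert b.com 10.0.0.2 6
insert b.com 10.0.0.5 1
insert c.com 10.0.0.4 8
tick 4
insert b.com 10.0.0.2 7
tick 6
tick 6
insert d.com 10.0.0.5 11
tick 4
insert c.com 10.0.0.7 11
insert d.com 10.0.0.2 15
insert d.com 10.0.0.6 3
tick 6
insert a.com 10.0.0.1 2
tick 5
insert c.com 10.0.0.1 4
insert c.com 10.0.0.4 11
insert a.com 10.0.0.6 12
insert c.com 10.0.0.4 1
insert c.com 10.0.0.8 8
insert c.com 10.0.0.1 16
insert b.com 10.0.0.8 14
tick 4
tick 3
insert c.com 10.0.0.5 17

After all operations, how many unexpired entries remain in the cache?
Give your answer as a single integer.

Op 1: insert c.com -> 10.0.0.8 (expiry=0+10=10). clock=0
Op 2: insert a.com -> 10.0.0.1 (expiry=0+12=12). clock=0
Op 3: tick 2 -> clock=2.
Op 4: insert b.com -> 10.0.0.2 (expiry=2+6=8). clock=2
Op 5: insert b.com -> 10.0.0.5 (expiry=2+1=3). clock=2
Op 6: insert c.com -> 10.0.0.4 (expiry=2+8=10). clock=2
Op 7: tick 4 -> clock=6. purged={b.com}
Op 8: insert b.com -> 10.0.0.2 (expiry=6+7=13). clock=6
Op 9: tick 6 -> clock=12. purged={a.com,c.com}
Op 10: tick 6 -> clock=18. purged={b.com}
Op 11: insert d.com -> 10.0.0.5 (expiry=18+11=29). clock=18
Op 12: tick 4 -> clock=22.
Op 13: insert c.com -> 10.0.0.7 (expiry=22+11=33). clock=22
Op 14: insert d.com -> 10.0.0.2 (expiry=22+15=37). clock=22
Op 15: insert d.com -> 10.0.0.6 (expiry=22+3=25). clock=22
Op 16: tick 6 -> clock=28. purged={d.com}
Op 17: insert a.com -> 10.0.0.1 (expiry=28+2=30). clock=28
Op 18: tick 5 -> clock=33. purged={a.com,c.com}
Op 19: insert c.com -> 10.0.0.1 (expiry=33+4=37). clock=33
Op 20: insert c.com -> 10.0.0.4 (expiry=33+11=44). clock=33
Op 21: insert a.com -> 10.0.0.6 (expiry=33+12=45). clock=33
Op 22: insert c.com -> 10.0.0.4 (expiry=33+1=34). clock=33
Op 23: insert c.com -> 10.0.0.8 (expiry=33+8=41). clock=33
Op 24: insert c.com -> 10.0.0.1 (expiry=33+16=49). clock=33
Op 25: insert b.com -> 10.0.0.8 (expiry=33+14=47). clock=33
Op 26: tick 4 -> clock=37.
Op 27: tick 3 -> clock=40.
Op 28: insert c.com -> 10.0.0.5 (expiry=40+17=57). clock=40
Final cache (unexpired): {a.com,b.com,c.com} -> size=3

Answer: 3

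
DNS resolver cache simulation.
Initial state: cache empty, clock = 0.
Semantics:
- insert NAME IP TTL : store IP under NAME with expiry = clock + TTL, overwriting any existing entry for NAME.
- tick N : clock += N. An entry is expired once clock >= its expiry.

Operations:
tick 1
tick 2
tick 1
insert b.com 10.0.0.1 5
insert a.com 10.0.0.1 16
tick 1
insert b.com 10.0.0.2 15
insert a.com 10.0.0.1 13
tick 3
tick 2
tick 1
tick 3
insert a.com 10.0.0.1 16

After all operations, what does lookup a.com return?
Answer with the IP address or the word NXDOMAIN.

Op 1: tick 1 -> clock=1.
Op 2: tick 2 -> clock=3.
Op 3: tick 1 -> clock=4.
Op 4: insert b.com -> 10.0.0.1 (expiry=4+5=9). clock=4
Op 5: insert a.com -> 10.0.0.1 (expiry=4+16=20). clock=4
Op 6: tick 1 -> clock=5.
Op 7: insert b.com -> 10.0.0.2 (expiry=5+15=20). clock=5
Op 8: insert a.com -> 10.0.0.1 (expiry=5+13=18). clock=5
Op 9: tick 3 -> clock=8.
Op 10: tick 2 -> clock=10.
Op 11: tick 1 -> clock=11.
Op 12: tick 3 -> clock=14.
Op 13: insert a.com -> 10.0.0.1 (expiry=14+16=30). clock=14
lookup a.com: present, ip=10.0.0.1 expiry=30 > clock=14

Answer: 10.0.0.1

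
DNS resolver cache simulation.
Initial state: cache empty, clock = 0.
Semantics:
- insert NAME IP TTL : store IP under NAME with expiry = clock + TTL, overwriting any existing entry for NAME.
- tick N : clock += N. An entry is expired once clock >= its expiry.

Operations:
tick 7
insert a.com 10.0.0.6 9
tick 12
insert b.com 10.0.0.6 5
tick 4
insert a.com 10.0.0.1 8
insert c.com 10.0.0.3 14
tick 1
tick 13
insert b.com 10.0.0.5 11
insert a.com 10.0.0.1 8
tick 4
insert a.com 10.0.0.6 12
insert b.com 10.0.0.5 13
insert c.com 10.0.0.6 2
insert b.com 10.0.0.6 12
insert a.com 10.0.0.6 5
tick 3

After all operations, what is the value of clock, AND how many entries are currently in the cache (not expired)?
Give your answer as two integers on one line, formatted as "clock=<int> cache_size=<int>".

Op 1: tick 7 -> clock=7.
Op 2: insert a.com -> 10.0.0.6 (expiry=7+9=16). clock=7
Op 3: tick 12 -> clock=19. purged={a.com}
Op 4: insert b.com -> 10.0.0.6 (expiry=19+5=24). clock=19
Op 5: tick 4 -> clock=23.
Op 6: insert a.com -> 10.0.0.1 (expiry=23+8=31). clock=23
Op 7: insert c.com -> 10.0.0.3 (expiry=23+14=37). clock=23
Op 8: tick 1 -> clock=24. purged={b.com}
Op 9: tick 13 -> clock=37. purged={a.com,c.com}
Op 10: insert b.com -> 10.0.0.5 (expiry=37+11=48). clock=37
Op 11: insert a.com -> 10.0.0.1 (expiry=37+8=45). clock=37
Op 12: tick 4 -> clock=41.
Op 13: insert a.com -> 10.0.0.6 (expiry=41+12=53). clock=41
Op 14: insert b.com -> 10.0.0.5 (expiry=41+13=54). clock=41
Op 15: insert c.com -> 10.0.0.6 (expiry=41+2=43). clock=41
Op 16: insert b.com -> 10.0.0.6 (expiry=41+12=53). clock=41
Op 17: insert a.com -> 10.0.0.6 (expiry=41+5=46). clock=41
Op 18: tick 3 -> clock=44. purged={c.com}
Final clock = 44
Final cache (unexpired): {a.com,b.com} -> size=2

Answer: clock=44 cache_size=2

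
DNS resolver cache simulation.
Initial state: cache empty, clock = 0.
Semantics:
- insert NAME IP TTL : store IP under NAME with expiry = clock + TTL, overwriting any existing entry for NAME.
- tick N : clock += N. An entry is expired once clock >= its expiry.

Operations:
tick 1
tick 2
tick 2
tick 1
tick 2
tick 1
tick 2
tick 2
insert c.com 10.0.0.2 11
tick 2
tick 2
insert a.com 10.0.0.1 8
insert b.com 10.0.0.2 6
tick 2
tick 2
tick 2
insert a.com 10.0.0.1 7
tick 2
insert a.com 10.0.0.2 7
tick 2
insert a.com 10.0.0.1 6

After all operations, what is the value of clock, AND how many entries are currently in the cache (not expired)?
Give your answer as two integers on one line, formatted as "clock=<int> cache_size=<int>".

Answer: clock=27 cache_size=1

Derivation:
Op 1: tick 1 -> clock=1.
Op 2: tick 2 -> clock=3.
Op 3: tick 2 -> clock=5.
Op 4: tick 1 -> clock=6.
Op 5: tick 2 -> clock=8.
Op 6: tick 1 -> clock=9.
Op 7: tick 2 -> clock=11.
Op 8: tick 2 -> clock=13.
Op 9: insert c.com -> 10.0.0.2 (expiry=13+11=24). clock=13
Op 10: tick 2 -> clock=15.
Op 11: tick 2 -> clock=17.
Op 12: insert a.com -> 10.0.0.1 (expiry=17+8=25). clock=17
Op 13: insert b.com -> 10.0.0.2 (expiry=17+6=23). clock=17
Op 14: tick 2 -> clock=19.
Op 15: tick 2 -> clock=21.
Op 16: tick 2 -> clock=23. purged={b.com}
Op 17: insert a.com -> 10.0.0.1 (expiry=23+7=30). clock=23
Op 18: tick 2 -> clock=25. purged={c.com}
Op 19: insert a.com -> 10.0.0.2 (expiry=25+7=32). clock=25
Op 20: tick 2 -> clock=27.
Op 21: insert a.com -> 10.0.0.1 (expiry=27+6=33). clock=27
Final clock = 27
Final cache (unexpired): {a.com} -> size=1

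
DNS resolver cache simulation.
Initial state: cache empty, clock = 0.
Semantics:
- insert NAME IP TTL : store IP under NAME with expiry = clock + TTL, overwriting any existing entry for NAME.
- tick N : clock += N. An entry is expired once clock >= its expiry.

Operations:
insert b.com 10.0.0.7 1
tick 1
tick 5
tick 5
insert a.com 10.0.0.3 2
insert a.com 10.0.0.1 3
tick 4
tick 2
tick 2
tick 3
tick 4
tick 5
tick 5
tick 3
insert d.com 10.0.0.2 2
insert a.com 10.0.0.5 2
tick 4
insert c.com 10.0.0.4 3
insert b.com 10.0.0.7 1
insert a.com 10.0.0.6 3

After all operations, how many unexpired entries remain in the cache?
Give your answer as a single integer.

Answer: 3

Derivation:
Op 1: insert b.com -> 10.0.0.7 (expiry=0+1=1). clock=0
Op 2: tick 1 -> clock=1. purged={b.com}
Op 3: tick 5 -> clock=6.
Op 4: tick 5 -> clock=11.
Op 5: insert a.com -> 10.0.0.3 (expiry=11+2=13). clock=11
Op 6: insert a.com -> 10.0.0.1 (expiry=11+3=14). clock=11
Op 7: tick 4 -> clock=15. purged={a.com}
Op 8: tick 2 -> clock=17.
Op 9: tick 2 -> clock=19.
Op 10: tick 3 -> clock=22.
Op 11: tick 4 -> clock=26.
Op 12: tick 5 -> clock=31.
Op 13: tick 5 -> clock=36.
Op 14: tick 3 -> clock=39.
Op 15: insert d.com -> 10.0.0.2 (expiry=39+2=41). clock=39
Op 16: insert a.com -> 10.0.0.5 (expiry=39+2=41). clock=39
Op 17: tick 4 -> clock=43. purged={a.com,d.com}
Op 18: insert c.com -> 10.0.0.4 (expiry=43+3=46). clock=43
Op 19: insert b.com -> 10.0.0.7 (expiry=43+1=44). clock=43
Op 20: insert a.com -> 10.0.0.6 (expiry=43+3=46). clock=43
Final cache (unexpired): {a.com,b.com,c.com} -> size=3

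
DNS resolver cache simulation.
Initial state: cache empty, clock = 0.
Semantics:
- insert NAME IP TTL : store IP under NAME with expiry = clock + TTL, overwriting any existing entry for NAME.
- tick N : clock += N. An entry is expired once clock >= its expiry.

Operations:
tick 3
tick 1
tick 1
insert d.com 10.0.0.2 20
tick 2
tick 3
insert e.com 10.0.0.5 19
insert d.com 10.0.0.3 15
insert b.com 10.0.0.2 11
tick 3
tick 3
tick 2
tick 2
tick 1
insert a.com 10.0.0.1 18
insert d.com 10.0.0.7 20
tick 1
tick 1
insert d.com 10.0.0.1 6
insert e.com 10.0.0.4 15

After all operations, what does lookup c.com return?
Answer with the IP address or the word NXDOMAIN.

Op 1: tick 3 -> clock=3.
Op 2: tick 1 -> clock=4.
Op 3: tick 1 -> clock=5.
Op 4: insert d.com -> 10.0.0.2 (expiry=5+20=25). clock=5
Op 5: tick 2 -> clock=7.
Op 6: tick 3 -> clock=10.
Op 7: insert e.com -> 10.0.0.5 (expiry=10+19=29). clock=10
Op 8: insert d.com -> 10.0.0.3 (expiry=10+15=25). clock=10
Op 9: insert b.com -> 10.0.0.2 (expiry=10+11=21). clock=10
Op 10: tick 3 -> clock=13.
Op 11: tick 3 -> clock=16.
Op 12: tick 2 -> clock=18.
Op 13: tick 2 -> clock=20.
Op 14: tick 1 -> clock=21. purged={b.com}
Op 15: insert a.com -> 10.0.0.1 (expiry=21+18=39). clock=21
Op 16: insert d.com -> 10.0.0.7 (expiry=21+20=41). clock=21
Op 17: tick 1 -> clock=22.
Op 18: tick 1 -> clock=23.
Op 19: insert d.com -> 10.0.0.1 (expiry=23+6=29). clock=23
Op 20: insert e.com -> 10.0.0.4 (expiry=23+15=38). clock=23
lookup c.com: not in cache (expired or never inserted)

Answer: NXDOMAIN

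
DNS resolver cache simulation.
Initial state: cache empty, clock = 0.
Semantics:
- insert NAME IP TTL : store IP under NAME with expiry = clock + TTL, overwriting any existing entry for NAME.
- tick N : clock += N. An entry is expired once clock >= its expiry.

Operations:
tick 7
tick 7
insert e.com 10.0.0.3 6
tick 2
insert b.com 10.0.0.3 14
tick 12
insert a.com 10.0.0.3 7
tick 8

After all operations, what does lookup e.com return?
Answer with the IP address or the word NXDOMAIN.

Op 1: tick 7 -> clock=7.
Op 2: tick 7 -> clock=14.
Op 3: insert e.com -> 10.0.0.3 (expiry=14+6=20). clock=14
Op 4: tick 2 -> clock=16.
Op 5: insert b.com -> 10.0.0.3 (expiry=16+14=30). clock=16
Op 6: tick 12 -> clock=28. purged={e.com}
Op 7: insert a.com -> 10.0.0.3 (expiry=28+7=35). clock=28
Op 8: tick 8 -> clock=36. purged={a.com,b.com}
lookup e.com: not in cache (expired or never inserted)

Answer: NXDOMAIN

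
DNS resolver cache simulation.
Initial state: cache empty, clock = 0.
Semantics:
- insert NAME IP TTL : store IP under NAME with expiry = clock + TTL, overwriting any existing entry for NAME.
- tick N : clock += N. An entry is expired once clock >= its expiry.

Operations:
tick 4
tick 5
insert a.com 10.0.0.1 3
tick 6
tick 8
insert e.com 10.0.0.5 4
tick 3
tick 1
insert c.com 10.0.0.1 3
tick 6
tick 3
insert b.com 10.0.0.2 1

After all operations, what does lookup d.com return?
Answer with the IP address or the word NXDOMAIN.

Op 1: tick 4 -> clock=4.
Op 2: tick 5 -> clock=9.
Op 3: insert a.com -> 10.0.0.1 (expiry=9+3=12). clock=9
Op 4: tick 6 -> clock=15. purged={a.com}
Op 5: tick 8 -> clock=23.
Op 6: insert e.com -> 10.0.0.5 (expiry=23+4=27). clock=23
Op 7: tick 3 -> clock=26.
Op 8: tick 1 -> clock=27. purged={e.com}
Op 9: insert c.com -> 10.0.0.1 (expiry=27+3=30). clock=27
Op 10: tick 6 -> clock=33. purged={c.com}
Op 11: tick 3 -> clock=36.
Op 12: insert b.com -> 10.0.0.2 (expiry=36+1=37). clock=36
lookup d.com: not in cache (expired or never inserted)

Answer: NXDOMAIN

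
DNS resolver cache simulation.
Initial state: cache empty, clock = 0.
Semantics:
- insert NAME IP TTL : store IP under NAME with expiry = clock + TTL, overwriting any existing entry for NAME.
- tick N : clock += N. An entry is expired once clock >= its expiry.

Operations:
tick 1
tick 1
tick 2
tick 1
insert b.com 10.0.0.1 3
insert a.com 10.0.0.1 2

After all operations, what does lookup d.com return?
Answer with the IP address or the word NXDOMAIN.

Answer: NXDOMAIN

Derivation:
Op 1: tick 1 -> clock=1.
Op 2: tick 1 -> clock=2.
Op 3: tick 2 -> clock=4.
Op 4: tick 1 -> clock=5.
Op 5: insert b.com -> 10.0.0.1 (expiry=5+3=8). clock=5
Op 6: insert a.com -> 10.0.0.1 (expiry=5+2=7). clock=5
lookup d.com: not in cache (expired or never inserted)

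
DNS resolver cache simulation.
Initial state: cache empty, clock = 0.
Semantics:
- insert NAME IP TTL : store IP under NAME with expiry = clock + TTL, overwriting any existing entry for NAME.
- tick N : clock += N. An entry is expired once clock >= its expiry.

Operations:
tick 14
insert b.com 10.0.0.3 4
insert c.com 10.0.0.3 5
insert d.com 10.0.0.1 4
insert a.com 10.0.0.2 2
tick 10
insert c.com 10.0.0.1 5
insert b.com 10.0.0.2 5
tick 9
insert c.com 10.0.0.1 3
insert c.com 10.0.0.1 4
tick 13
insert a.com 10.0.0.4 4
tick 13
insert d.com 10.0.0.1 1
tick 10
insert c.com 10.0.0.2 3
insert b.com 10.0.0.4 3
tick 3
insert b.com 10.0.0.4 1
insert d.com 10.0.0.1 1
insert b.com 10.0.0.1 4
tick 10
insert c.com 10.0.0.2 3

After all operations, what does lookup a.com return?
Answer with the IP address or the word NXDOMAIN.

Answer: NXDOMAIN

Derivation:
Op 1: tick 14 -> clock=14.
Op 2: insert b.com -> 10.0.0.3 (expiry=14+4=18). clock=14
Op 3: insert c.com -> 10.0.0.3 (expiry=14+5=19). clock=14
Op 4: insert d.com -> 10.0.0.1 (expiry=14+4=18). clock=14
Op 5: insert a.com -> 10.0.0.2 (expiry=14+2=16). clock=14
Op 6: tick 10 -> clock=24. purged={a.com,b.com,c.com,d.com}
Op 7: insert c.com -> 10.0.0.1 (expiry=24+5=29). clock=24
Op 8: insert b.com -> 10.0.0.2 (expiry=24+5=29). clock=24
Op 9: tick 9 -> clock=33. purged={b.com,c.com}
Op 10: insert c.com -> 10.0.0.1 (expiry=33+3=36). clock=33
Op 11: insert c.com -> 10.0.0.1 (expiry=33+4=37). clock=33
Op 12: tick 13 -> clock=46. purged={c.com}
Op 13: insert a.com -> 10.0.0.4 (expiry=46+4=50). clock=46
Op 14: tick 13 -> clock=59. purged={a.com}
Op 15: insert d.com -> 10.0.0.1 (expiry=59+1=60). clock=59
Op 16: tick 10 -> clock=69. purged={d.com}
Op 17: insert c.com -> 10.0.0.2 (expiry=69+3=72). clock=69
Op 18: insert b.com -> 10.0.0.4 (expiry=69+3=72). clock=69
Op 19: tick 3 -> clock=72. purged={b.com,c.com}
Op 20: insert b.com -> 10.0.0.4 (expiry=72+1=73). clock=72
Op 21: insert d.com -> 10.0.0.1 (expiry=72+1=73). clock=72
Op 22: insert b.com -> 10.0.0.1 (expiry=72+4=76). clock=72
Op 23: tick 10 -> clock=82. purged={b.com,d.com}
Op 24: insert c.com -> 10.0.0.2 (expiry=82+3=85). clock=82
lookup a.com: not in cache (expired or never inserted)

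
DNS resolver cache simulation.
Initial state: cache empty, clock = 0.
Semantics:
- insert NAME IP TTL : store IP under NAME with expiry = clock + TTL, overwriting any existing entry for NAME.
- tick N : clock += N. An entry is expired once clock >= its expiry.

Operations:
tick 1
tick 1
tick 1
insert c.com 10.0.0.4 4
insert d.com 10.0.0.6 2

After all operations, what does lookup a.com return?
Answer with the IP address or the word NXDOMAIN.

Answer: NXDOMAIN

Derivation:
Op 1: tick 1 -> clock=1.
Op 2: tick 1 -> clock=2.
Op 3: tick 1 -> clock=3.
Op 4: insert c.com -> 10.0.0.4 (expiry=3+4=7). clock=3
Op 5: insert d.com -> 10.0.0.6 (expiry=3+2=5). clock=3
lookup a.com: not in cache (expired or never inserted)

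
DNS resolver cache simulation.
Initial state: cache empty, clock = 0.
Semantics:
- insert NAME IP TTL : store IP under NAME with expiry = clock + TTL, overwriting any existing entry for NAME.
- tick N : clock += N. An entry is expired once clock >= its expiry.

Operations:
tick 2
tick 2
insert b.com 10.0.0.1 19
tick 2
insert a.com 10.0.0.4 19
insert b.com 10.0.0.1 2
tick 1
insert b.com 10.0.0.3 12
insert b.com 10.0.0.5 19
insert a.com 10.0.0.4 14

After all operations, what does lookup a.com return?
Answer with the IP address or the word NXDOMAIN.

Op 1: tick 2 -> clock=2.
Op 2: tick 2 -> clock=4.
Op 3: insert b.com -> 10.0.0.1 (expiry=4+19=23). clock=4
Op 4: tick 2 -> clock=6.
Op 5: insert a.com -> 10.0.0.4 (expiry=6+19=25). clock=6
Op 6: insert b.com -> 10.0.0.1 (expiry=6+2=8). clock=6
Op 7: tick 1 -> clock=7.
Op 8: insert b.com -> 10.0.0.3 (expiry=7+12=19). clock=7
Op 9: insert b.com -> 10.0.0.5 (expiry=7+19=26). clock=7
Op 10: insert a.com -> 10.0.0.4 (expiry=7+14=21). clock=7
lookup a.com: present, ip=10.0.0.4 expiry=21 > clock=7

Answer: 10.0.0.4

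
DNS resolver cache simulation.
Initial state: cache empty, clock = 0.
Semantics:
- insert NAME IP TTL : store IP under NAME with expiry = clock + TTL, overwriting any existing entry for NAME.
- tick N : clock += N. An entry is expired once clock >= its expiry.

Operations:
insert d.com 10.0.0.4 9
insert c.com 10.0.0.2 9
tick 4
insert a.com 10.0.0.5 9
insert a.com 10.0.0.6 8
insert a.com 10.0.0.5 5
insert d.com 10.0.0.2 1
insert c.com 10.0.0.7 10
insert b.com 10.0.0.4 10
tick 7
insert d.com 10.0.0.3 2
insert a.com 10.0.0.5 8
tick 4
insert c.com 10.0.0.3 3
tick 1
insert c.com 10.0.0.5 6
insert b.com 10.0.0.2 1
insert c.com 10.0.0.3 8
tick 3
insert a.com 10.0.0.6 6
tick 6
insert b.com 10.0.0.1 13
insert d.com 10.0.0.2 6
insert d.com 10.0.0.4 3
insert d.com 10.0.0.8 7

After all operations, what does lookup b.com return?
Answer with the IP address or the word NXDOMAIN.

Answer: 10.0.0.1

Derivation:
Op 1: insert d.com -> 10.0.0.4 (expiry=0+9=9). clock=0
Op 2: insert c.com -> 10.0.0.2 (expiry=0+9=9). clock=0
Op 3: tick 4 -> clock=4.
Op 4: insert a.com -> 10.0.0.5 (expiry=4+9=13). clock=4
Op 5: insert a.com -> 10.0.0.6 (expiry=4+8=12). clock=4
Op 6: insert a.com -> 10.0.0.5 (expiry=4+5=9). clock=4
Op 7: insert d.com -> 10.0.0.2 (expiry=4+1=5). clock=4
Op 8: insert c.com -> 10.0.0.7 (expiry=4+10=14). clock=4
Op 9: insert b.com -> 10.0.0.4 (expiry=4+10=14). clock=4
Op 10: tick 7 -> clock=11. purged={a.com,d.com}
Op 11: insert d.com -> 10.0.0.3 (expiry=11+2=13). clock=11
Op 12: insert a.com -> 10.0.0.5 (expiry=11+8=19). clock=11
Op 13: tick 4 -> clock=15. purged={b.com,c.com,d.com}
Op 14: insert c.com -> 10.0.0.3 (expiry=15+3=18). clock=15
Op 15: tick 1 -> clock=16.
Op 16: insert c.com -> 10.0.0.5 (expiry=16+6=22). clock=16
Op 17: insert b.com -> 10.0.0.2 (expiry=16+1=17). clock=16
Op 18: insert c.com -> 10.0.0.3 (expiry=16+8=24). clock=16
Op 19: tick 3 -> clock=19. purged={a.com,b.com}
Op 20: insert a.com -> 10.0.0.6 (expiry=19+6=25). clock=19
Op 21: tick 6 -> clock=25. purged={a.com,c.com}
Op 22: insert b.com -> 10.0.0.1 (expiry=25+13=38). clock=25
Op 23: insert d.com -> 10.0.0.2 (expiry=25+6=31). clock=25
Op 24: insert d.com -> 10.0.0.4 (expiry=25+3=28). clock=25
Op 25: insert d.com -> 10.0.0.8 (expiry=25+7=32). clock=25
lookup b.com: present, ip=10.0.0.1 expiry=38 > clock=25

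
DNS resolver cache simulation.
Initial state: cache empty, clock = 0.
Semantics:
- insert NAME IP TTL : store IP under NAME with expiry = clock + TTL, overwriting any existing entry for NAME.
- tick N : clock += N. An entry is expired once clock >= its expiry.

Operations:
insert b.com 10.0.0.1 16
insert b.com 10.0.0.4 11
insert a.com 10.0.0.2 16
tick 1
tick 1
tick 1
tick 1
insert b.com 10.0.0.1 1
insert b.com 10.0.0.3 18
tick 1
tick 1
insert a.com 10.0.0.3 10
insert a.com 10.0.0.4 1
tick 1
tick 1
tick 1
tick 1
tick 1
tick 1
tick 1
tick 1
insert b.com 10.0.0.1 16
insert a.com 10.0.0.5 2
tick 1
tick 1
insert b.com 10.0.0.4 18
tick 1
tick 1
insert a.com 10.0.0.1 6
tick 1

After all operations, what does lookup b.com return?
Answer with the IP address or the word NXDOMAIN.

Answer: 10.0.0.4

Derivation:
Op 1: insert b.com -> 10.0.0.1 (expiry=0+16=16). clock=0
Op 2: insert b.com -> 10.0.0.4 (expiry=0+11=11). clock=0
Op 3: insert a.com -> 10.0.0.2 (expiry=0+16=16). clock=0
Op 4: tick 1 -> clock=1.
Op 5: tick 1 -> clock=2.
Op 6: tick 1 -> clock=3.
Op 7: tick 1 -> clock=4.
Op 8: insert b.com -> 10.0.0.1 (expiry=4+1=5). clock=4
Op 9: insert b.com -> 10.0.0.3 (expiry=4+18=22). clock=4
Op 10: tick 1 -> clock=5.
Op 11: tick 1 -> clock=6.
Op 12: insert a.com -> 10.0.0.3 (expiry=6+10=16). clock=6
Op 13: insert a.com -> 10.0.0.4 (expiry=6+1=7). clock=6
Op 14: tick 1 -> clock=7. purged={a.com}
Op 15: tick 1 -> clock=8.
Op 16: tick 1 -> clock=9.
Op 17: tick 1 -> clock=10.
Op 18: tick 1 -> clock=11.
Op 19: tick 1 -> clock=12.
Op 20: tick 1 -> clock=13.
Op 21: tick 1 -> clock=14.
Op 22: insert b.com -> 10.0.0.1 (expiry=14+16=30). clock=14
Op 23: insert a.com -> 10.0.0.5 (expiry=14+2=16). clock=14
Op 24: tick 1 -> clock=15.
Op 25: tick 1 -> clock=16. purged={a.com}
Op 26: insert b.com -> 10.0.0.4 (expiry=16+18=34). clock=16
Op 27: tick 1 -> clock=17.
Op 28: tick 1 -> clock=18.
Op 29: insert a.com -> 10.0.0.1 (expiry=18+6=24). clock=18
Op 30: tick 1 -> clock=19.
lookup b.com: present, ip=10.0.0.4 expiry=34 > clock=19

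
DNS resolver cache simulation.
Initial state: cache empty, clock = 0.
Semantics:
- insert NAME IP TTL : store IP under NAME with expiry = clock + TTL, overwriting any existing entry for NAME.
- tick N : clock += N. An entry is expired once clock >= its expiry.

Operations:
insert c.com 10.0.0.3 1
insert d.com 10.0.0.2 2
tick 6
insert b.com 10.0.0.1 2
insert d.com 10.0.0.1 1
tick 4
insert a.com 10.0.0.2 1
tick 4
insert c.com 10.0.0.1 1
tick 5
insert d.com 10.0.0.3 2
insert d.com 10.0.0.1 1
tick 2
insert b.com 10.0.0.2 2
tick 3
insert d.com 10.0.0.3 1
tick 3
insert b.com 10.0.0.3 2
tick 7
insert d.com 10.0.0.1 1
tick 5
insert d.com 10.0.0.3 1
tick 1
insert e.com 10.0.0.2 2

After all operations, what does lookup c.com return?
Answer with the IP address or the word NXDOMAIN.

Answer: NXDOMAIN

Derivation:
Op 1: insert c.com -> 10.0.0.3 (expiry=0+1=1). clock=0
Op 2: insert d.com -> 10.0.0.2 (expiry=0+2=2). clock=0
Op 3: tick 6 -> clock=6. purged={c.com,d.com}
Op 4: insert b.com -> 10.0.0.1 (expiry=6+2=8). clock=6
Op 5: insert d.com -> 10.0.0.1 (expiry=6+1=7). clock=6
Op 6: tick 4 -> clock=10. purged={b.com,d.com}
Op 7: insert a.com -> 10.0.0.2 (expiry=10+1=11). clock=10
Op 8: tick 4 -> clock=14. purged={a.com}
Op 9: insert c.com -> 10.0.0.1 (expiry=14+1=15). clock=14
Op 10: tick 5 -> clock=19. purged={c.com}
Op 11: insert d.com -> 10.0.0.3 (expiry=19+2=21). clock=19
Op 12: insert d.com -> 10.0.0.1 (expiry=19+1=20). clock=19
Op 13: tick 2 -> clock=21. purged={d.com}
Op 14: insert b.com -> 10.0.0.2 (expiry=21+2=23). clock=21
Op 15: tick 3 -> clock=24. purged={b.com}
Op 16: insert d.com -> 10.0.0.3 (expiry=24+1=25). clock=24
Op 17: tick 3 -> clock=27. purged={d.com}
Op 18: insert b.com -> 10.0.0.3 (expiry=27+2=29). clock=27
Op 19: tick 7 -> clock=34. purged={b.com}
Op 20: insert d.com -> 10.0.0.1 (expiry=34+1=35). clock=34
Op 21: tick 5 -> clock=39. purged={d.com}
Op 22: insert d.com -> 10.0.0.3 (expiry=39+1=40). clock=39
Op 23: tick 1 -> clock=40. purged={d.com}
Op 24: insert e.com -> 10.0.0.2 (expiry=40+2=42). clock=40
lookup c.com: not in cache (expired or never inserted)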